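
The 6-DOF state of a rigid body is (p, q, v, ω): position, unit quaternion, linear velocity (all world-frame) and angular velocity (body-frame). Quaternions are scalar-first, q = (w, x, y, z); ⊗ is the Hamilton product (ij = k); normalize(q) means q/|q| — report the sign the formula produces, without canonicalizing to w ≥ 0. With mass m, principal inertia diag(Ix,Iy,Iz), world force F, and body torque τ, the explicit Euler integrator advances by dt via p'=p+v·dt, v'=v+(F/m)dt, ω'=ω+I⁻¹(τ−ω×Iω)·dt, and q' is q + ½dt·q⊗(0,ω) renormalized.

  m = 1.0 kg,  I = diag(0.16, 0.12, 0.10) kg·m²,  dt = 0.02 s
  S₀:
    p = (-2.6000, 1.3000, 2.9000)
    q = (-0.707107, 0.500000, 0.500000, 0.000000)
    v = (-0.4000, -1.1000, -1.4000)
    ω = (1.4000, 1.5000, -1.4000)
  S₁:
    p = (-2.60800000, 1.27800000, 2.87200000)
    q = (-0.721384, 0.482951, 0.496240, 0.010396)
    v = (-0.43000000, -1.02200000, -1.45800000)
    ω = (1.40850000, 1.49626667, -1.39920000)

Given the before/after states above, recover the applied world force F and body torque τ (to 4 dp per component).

ω₁ − ω₀ = (0.00850000, -0.00373333, 0.00080000)
applied torque τ = (0.1100, -0.1400, -0.0800)
v₁ − v₀ = (-0.03000000, 0.07800000, -0.05800000)
m·(v₁−v₀)/dt = (-1.5000, 3.9000, -2.9000)

F = (-1.5000, 3.9000, -2.9000)
τ = (0.1100, -0.1400, -0.0800)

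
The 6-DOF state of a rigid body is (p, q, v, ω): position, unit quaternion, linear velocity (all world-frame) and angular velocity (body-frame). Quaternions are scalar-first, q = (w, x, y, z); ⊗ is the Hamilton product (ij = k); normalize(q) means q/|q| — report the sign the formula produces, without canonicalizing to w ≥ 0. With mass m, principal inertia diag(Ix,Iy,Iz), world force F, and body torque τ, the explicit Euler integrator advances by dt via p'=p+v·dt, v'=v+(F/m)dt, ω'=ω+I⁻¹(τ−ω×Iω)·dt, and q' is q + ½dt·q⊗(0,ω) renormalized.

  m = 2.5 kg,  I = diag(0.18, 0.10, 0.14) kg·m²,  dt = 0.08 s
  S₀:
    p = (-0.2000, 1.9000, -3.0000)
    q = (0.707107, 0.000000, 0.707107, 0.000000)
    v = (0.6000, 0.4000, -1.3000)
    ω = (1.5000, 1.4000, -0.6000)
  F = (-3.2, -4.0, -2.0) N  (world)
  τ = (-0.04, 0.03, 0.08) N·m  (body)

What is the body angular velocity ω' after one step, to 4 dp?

precession coupling ω×(Iω) = (-0.0336, -0.0360, -0.1680)
α = I⁻¹(τ − ω×Iω) = (-0.0356, 0.6600, 1.7714)
ω + α·dt = (1.4972, 1.4528, -0.4583)

ω' = (1.4972, 1.4528, -0.4583)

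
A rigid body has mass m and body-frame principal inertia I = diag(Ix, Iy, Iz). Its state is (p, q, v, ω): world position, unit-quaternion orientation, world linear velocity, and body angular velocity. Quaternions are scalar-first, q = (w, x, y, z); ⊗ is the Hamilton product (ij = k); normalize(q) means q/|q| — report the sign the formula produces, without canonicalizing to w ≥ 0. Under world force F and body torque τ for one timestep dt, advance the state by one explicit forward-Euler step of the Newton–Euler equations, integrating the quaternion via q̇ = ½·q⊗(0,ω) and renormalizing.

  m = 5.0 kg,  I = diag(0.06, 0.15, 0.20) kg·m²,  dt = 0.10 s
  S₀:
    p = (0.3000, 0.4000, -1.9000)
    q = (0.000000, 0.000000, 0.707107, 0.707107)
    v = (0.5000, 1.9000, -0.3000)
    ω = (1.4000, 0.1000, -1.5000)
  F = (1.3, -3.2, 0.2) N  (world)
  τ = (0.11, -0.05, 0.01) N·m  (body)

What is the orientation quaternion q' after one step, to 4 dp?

Hamilton product q⊗(0,ω) = (0.9899498, -1.1313712, 0.9899498, -0.9899498)
updated quaternion q' = (0.0492, -0.0563, 0.7526, 0.6542)

q' = (0.0492, -0.0563, 0.7526, 0.6542)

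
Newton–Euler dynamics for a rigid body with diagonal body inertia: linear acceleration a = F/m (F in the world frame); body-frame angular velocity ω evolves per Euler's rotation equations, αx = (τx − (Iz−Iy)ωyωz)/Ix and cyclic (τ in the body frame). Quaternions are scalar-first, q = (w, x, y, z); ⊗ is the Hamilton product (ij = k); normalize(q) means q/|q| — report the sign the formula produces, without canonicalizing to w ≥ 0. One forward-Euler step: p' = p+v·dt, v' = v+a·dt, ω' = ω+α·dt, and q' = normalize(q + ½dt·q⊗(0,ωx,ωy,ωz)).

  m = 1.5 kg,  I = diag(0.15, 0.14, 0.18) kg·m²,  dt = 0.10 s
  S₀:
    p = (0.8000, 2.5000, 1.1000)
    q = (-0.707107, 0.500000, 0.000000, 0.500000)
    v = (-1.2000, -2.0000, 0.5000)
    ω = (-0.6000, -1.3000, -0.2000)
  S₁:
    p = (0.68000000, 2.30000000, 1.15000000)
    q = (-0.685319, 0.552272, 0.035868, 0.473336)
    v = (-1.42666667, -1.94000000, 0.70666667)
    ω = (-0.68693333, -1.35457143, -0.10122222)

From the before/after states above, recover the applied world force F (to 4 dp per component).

F = (-3.4000, 0.9000, 3.1000)

v₁ − v₀ = (-0.22666667, 0.06000000, 0.20666667)
applied force F = (-3.4000, 0.9000, 3.1000)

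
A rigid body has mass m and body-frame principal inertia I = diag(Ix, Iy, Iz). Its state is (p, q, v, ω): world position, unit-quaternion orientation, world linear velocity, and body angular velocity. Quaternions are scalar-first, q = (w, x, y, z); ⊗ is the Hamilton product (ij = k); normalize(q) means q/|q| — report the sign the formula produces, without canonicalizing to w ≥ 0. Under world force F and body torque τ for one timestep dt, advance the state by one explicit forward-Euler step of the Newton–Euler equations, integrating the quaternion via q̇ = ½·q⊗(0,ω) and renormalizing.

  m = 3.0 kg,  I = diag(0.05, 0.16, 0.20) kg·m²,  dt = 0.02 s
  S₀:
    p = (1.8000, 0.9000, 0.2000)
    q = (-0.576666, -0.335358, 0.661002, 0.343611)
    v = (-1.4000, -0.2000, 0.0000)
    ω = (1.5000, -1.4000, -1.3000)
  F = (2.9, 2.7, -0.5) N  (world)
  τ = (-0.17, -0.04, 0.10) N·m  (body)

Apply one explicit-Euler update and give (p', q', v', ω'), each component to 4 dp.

p' = (1.7720, 0.8960, 0.2000)
q' = (-0.5577, -0.3477, 0.6697, 0.3458)
v' = (-1.3807, -0.1820, -0.0033)
ω' = (1.4029, -1.4416, -1.2669)

a = (0.9667, 0.9000, -0.1667)
p' = p + v·dt = (1.7720, 0.8960, 0.2000)
v + (F/m)dt = (-1.3807, -0.1820, -0.0033)
(τ − ω×Iω)/I = (-4.8560, -2.0781, 1.6550)
new body rate ω' = (1.4029, -1.4416, -1.2669)
Hamilton product q⊗(0,ω) = (1.8751341, -1.2432462, 0.8867835, 0.2276640)
q' = normalize(q + ½dt·q⊗(0,ω)) = (-0.5577, -0.3477, 0.6697, 0.3458)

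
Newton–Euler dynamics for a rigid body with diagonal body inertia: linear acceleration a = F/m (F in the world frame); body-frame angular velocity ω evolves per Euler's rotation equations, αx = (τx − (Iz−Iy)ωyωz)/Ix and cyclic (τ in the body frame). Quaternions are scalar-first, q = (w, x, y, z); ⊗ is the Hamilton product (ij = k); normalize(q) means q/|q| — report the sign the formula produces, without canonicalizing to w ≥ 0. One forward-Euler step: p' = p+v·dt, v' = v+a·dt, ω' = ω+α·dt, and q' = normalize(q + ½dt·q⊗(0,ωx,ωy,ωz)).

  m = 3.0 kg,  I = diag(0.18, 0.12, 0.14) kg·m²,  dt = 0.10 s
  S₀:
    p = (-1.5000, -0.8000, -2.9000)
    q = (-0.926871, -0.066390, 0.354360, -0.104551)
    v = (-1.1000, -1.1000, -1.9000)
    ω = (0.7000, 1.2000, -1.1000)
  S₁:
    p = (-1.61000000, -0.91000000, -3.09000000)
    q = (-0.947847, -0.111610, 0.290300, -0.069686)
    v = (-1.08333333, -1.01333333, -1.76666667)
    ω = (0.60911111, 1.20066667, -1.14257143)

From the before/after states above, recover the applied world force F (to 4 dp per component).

Δv = v₁−v₀ = (0.01666667, 0.08666667, 0.13333333)
applied force F = (0.5000, 2.6000, 4.0000)

F = (0.5000, 2.6000, 4.0000)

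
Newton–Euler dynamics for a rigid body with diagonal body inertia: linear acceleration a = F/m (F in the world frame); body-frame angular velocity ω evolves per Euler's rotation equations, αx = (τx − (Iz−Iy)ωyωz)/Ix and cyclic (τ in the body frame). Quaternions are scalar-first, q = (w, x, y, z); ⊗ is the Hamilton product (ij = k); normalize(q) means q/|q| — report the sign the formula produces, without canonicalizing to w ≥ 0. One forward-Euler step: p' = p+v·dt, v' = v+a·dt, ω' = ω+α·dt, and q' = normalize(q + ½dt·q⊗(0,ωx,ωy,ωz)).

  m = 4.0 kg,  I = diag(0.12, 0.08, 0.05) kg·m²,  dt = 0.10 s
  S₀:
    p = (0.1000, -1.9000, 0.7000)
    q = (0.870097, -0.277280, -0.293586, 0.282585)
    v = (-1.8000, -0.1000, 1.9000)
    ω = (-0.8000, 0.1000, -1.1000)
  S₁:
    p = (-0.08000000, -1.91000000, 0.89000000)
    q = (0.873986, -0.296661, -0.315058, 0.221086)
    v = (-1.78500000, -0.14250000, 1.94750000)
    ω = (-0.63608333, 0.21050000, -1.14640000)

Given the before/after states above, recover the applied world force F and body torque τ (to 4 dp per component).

F = (0.6000, -1.7000, 1.9000)
τ = (0.2000, 0.1500, -0.0200)

Δv = v₁−v₀ = (0.01500000, -0.04250000, 0.04750000)
applied force F = (0.6000, -1.7000, 1.9000)
Δω = ω₁−ω₀ = (0.16391667, 0.11050000, -0.04640000)
precession coupling = (0.0033, 0.0616, 0.0032)
τ = I·(Δω/dt) + ω₀×(Iω₀) = (0.2000, 0.1500, -0.0200)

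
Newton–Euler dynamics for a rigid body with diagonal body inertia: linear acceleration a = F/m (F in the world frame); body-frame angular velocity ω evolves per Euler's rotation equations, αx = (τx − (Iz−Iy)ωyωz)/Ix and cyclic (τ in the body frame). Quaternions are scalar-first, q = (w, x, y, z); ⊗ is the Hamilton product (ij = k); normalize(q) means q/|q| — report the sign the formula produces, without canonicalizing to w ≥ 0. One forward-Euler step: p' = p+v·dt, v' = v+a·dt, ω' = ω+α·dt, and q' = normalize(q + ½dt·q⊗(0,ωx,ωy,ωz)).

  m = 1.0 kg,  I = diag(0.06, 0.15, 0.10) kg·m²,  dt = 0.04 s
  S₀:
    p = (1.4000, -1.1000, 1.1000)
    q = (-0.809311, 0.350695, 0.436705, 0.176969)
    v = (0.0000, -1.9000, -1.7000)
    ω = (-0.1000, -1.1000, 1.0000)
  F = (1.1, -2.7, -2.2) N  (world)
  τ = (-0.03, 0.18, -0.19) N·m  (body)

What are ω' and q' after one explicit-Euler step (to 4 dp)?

ω' = (-0.1567, -1.0531, 0.9200)
q' = (-0.8022, 0.3648, 0.4469, 0.1539)

ω×(Iω) gyroscopic = (0.0550, 0.0040, 0.0099)
α = I⁻¹(τ − ω×Iω) = (-1.4167, 1.1733, -1.9990)
new body rate ω' = (-0.1567, -1.0531, 0.9200)
Hamilton product q⊗(0,ω) = (0.3384760, 0.7123020, 0.5218502, -1.1514050)
updated quaternion q' = (-0.8022, 0.3648, 0.4469, 0.1539)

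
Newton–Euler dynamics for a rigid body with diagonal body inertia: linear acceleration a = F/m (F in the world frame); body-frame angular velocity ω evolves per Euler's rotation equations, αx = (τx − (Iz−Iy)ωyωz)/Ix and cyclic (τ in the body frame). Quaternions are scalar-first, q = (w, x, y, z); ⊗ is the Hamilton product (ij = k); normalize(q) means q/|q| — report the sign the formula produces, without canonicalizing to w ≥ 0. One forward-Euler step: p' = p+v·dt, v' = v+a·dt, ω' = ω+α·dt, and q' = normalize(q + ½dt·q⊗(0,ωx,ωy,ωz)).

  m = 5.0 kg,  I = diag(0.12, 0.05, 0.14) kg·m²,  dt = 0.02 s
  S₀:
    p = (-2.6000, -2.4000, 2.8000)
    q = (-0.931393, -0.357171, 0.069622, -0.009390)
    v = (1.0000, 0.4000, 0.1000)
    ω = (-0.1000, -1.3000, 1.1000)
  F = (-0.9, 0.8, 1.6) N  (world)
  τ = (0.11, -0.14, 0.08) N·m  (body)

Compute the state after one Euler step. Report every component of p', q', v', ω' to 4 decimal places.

p' = (-2.5800, -2.3920, 2.8020)
q' = (-0.9306, -0.3555, 0.0857, -0.0149)
v' = (0.9964, 0.4032, 0.1064)
ω' = (-0.0602, -1.3569, 1.1127)

ω×(Iω) gyroscopic = (-0.1287, 0.0022, -0.0091)
(τ − ω×Iω)/I = (1.9892, -2.8440, 0.6364)
ω + α·dt = (-0.0602, -1.3569, 1.1127)
q⊗(0,ω) = (0.0651205, 0.1575165, 1.6046380, -0.5532478)
q + ½dt·q⊗(0,ω), renormalized = (-0.9306, -0.3555, 0.0857, -0.0149)
p + v·dt = (-2.5800, -2.3920, 2.8020)
new velocity v' = (0.9964, 0.4032, 0.1064)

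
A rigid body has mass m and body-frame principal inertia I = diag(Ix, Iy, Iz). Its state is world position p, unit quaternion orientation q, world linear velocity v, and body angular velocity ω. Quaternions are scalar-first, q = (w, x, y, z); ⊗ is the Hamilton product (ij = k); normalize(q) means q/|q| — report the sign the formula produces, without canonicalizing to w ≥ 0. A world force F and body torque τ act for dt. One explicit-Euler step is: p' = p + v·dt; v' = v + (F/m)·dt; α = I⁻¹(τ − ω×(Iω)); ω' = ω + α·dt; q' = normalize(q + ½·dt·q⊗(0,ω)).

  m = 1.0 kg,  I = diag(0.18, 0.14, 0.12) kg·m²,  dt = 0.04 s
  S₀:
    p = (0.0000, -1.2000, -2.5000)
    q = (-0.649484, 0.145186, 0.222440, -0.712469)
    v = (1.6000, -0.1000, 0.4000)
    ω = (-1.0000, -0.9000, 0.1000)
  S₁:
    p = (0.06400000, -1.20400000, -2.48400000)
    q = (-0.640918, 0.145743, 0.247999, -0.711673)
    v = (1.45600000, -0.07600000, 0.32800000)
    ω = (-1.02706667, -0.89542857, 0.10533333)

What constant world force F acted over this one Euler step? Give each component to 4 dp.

F = (-3.6000, 0.6000, -1.8000)

Δv = v₁−v₀ = (-0.14400000, 0.02400000, -0.07200000)
m·(v₁−v₀)/dt = (-3.6000, 0.6000, -1.8000)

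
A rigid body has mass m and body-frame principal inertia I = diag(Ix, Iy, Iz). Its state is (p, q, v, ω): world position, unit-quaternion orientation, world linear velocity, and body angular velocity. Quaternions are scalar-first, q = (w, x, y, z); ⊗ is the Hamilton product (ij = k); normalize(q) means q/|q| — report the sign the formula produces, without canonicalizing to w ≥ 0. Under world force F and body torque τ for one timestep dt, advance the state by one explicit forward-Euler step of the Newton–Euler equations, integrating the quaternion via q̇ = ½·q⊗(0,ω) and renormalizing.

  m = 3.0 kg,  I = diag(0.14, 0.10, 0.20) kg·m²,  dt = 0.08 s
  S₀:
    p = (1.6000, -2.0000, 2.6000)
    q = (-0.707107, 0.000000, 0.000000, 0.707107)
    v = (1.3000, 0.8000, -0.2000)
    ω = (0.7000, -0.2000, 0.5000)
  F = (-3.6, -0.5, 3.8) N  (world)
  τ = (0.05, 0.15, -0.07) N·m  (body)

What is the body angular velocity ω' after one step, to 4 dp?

ω×(Iω) gyroscopic = (-0.0100, -0.0210, 0.0056)
(τ − ω×Iω)/I = (0.4286, 1.7100, -0.3780)
new body rate ω' = (0.7343, -0.0632, 0.4698)

ω' = (0.7343, -0.0632, 0.4698)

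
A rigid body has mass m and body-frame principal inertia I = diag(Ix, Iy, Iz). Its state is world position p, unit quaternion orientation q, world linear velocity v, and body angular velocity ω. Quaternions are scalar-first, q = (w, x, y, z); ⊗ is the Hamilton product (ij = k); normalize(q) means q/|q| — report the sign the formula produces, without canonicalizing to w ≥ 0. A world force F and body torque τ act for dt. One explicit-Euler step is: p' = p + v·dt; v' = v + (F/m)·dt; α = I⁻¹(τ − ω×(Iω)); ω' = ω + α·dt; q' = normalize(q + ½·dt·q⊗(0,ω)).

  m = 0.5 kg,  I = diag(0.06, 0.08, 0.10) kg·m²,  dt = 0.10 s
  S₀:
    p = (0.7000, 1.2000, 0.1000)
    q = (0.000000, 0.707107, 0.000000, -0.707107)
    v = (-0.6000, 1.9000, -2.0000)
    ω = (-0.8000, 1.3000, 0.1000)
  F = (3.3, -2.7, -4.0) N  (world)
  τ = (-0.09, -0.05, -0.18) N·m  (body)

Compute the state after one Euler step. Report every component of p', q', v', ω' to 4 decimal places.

p' = (0.6400, 1.3900, -0.1000)
q' = (0.0317, 0.7509, 0.0247, -0.6592)
v' = (0.0600, 1.3600, -2.8000)
ω' = (-0.9543, 1.2335, -0.0592)

a = (6.6000, -5.4000, -8.0000)
p' = p + v·dt = (0.6400, 1.3900, -0.1000)
v' = v + a·dt = (0.0600, 1.3600, -2.8000)
precession coupling ω×(Iω) = (0.0026, 0.0032, -0.0208)
(τ − ω×Iω)/I = (-1.5433, -0.6650, -1.5920)
ω + α·dt = (-0.9543, 1.2335, -0.0592)
2q̇ = q⊗(0,ω) = (0.6363963, 0.9192391, 0.4949749, 0.9192391)
updated quaternion q' = (0.0317, 0.7509, 0.0247, -0.6592)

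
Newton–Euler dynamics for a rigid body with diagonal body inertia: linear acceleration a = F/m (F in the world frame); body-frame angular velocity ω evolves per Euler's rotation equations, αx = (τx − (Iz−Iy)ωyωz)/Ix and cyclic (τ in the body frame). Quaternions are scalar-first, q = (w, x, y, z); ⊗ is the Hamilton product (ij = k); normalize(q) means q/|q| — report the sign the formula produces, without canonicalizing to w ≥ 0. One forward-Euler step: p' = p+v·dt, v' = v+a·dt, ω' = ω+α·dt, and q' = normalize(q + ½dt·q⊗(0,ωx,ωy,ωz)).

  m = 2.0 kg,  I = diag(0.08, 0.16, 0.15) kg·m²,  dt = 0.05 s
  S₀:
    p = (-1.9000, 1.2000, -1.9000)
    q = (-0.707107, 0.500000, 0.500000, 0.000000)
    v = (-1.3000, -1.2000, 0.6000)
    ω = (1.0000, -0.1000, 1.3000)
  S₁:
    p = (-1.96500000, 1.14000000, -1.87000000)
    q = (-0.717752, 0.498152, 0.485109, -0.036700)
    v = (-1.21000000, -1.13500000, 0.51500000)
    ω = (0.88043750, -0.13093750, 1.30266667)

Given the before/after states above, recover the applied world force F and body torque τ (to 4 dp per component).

rate change Δω = (-0.11956250, -0.03093750, 0.00266667)
τ = I·(Δω/dt) + ω₀×(Iω₀) = (-0.1900, -0.1900, 0.0000)
velocity change Δv = (0.09000000, 0.06500000, -0.08500000)
applied force F = (3.6000, 2.6000, -3.4000)

F = (3.6000, 2.6000, -3.4000)
τ = (-0.1900, -0.1900, 0.0000)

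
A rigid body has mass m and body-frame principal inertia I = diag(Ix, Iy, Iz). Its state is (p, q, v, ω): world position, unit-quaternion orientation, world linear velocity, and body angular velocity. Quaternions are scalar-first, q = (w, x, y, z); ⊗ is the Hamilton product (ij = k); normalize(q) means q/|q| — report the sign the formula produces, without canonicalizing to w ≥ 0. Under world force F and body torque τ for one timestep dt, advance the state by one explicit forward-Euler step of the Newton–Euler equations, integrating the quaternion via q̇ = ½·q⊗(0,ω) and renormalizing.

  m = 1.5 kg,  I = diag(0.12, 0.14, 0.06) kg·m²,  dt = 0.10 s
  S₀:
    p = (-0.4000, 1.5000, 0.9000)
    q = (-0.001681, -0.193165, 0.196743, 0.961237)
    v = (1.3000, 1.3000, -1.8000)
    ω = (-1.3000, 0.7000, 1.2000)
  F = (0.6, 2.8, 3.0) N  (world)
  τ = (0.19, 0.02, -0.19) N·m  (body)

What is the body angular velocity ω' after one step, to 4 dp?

precession coupling ω×(Iω) = (-0.0672, -0.0936, -0.0182)
angular accel α = (2.1433, 0.8114, -2.8633)
ω' = ω + α·dt = (-1.0857, 0.7811, 0.9137)

ω' = (-1.0857, 0.7811, 0.9137)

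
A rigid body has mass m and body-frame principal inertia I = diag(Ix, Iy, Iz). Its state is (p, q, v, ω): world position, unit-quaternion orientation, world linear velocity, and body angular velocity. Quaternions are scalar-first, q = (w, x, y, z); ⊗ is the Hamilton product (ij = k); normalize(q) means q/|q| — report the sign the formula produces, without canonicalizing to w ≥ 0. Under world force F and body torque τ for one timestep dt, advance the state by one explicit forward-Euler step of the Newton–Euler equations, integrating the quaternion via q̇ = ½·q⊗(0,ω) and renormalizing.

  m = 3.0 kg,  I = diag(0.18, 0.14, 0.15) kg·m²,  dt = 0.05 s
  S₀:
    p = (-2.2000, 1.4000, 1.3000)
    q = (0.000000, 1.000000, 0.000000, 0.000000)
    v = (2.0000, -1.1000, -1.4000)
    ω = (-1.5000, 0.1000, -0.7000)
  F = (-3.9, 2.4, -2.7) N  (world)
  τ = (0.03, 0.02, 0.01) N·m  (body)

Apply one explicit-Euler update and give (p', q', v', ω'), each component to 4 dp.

p' = (-2.1000, 1.3450, 1.2300)
q' = (0.0375, 0.9991, 0.0175, 0.0025)
v' = (1.9350, -1.0600, -1.4450)
ω' = (-1.4915, 0.0959, -0.6987)

a = (-1.3000, 0.8000, -0.9000)
new position p' = (-2.1000, 1.3450, 1.2300)
v' = v + a·dt = (1.9350, -1.0600, -1.4450)
ω×(Iω) gyroscopic = (-0.0007, 0.0315, 0.0060)
α = I⁻¹(τ − ω×Iω) = (0.1706, -0.0821, 0.0267)
new body rate ω' = (-1.4915, 0.0959, -0.6987)
2q̇ = q⊗(0,ω) = (1.5000000, 0.0000000, 0.7000000, 0.1000000)
q' = normalize(q + ½dt·q⊗(0,ω)) = (0.0375, 0.9991, 0.0175, 0.0025)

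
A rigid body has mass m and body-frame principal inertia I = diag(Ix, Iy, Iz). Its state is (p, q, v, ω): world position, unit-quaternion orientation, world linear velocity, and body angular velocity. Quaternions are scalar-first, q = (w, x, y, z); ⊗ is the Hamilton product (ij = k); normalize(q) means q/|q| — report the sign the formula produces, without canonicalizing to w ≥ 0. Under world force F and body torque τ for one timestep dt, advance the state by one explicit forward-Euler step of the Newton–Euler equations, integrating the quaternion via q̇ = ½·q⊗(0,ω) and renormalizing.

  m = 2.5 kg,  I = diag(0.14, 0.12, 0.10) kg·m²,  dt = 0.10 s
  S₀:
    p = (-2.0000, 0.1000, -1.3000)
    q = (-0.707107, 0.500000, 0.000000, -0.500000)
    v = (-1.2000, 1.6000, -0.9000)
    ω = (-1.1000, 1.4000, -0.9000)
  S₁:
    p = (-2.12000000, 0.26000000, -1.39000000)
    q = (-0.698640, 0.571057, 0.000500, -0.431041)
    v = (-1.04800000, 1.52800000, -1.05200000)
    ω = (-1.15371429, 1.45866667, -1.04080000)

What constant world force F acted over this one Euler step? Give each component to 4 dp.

F = (3.8000, -1.8000, -3.8000)

v₁ − v₀ = (0.15200000, -0.07200000, -0.15200000)
F = m·Δv/dt = (3.8000, -1.8000, -3.8000)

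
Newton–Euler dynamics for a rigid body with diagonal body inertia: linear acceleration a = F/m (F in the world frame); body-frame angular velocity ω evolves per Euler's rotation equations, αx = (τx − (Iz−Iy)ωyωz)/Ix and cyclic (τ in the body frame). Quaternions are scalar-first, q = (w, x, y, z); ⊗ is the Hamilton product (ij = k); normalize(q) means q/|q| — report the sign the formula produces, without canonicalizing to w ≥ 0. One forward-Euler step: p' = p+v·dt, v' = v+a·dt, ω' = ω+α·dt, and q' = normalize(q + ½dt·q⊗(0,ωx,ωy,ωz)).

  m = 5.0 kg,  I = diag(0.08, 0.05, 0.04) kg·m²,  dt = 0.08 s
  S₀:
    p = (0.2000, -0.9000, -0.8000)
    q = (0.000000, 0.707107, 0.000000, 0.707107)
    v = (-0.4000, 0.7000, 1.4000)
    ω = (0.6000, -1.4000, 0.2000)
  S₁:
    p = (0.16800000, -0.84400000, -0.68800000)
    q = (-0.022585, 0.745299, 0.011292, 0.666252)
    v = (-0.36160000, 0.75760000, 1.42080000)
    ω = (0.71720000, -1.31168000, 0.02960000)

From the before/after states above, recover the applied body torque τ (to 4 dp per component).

ω₁ − ω₀ = (0.11720000, 0.08832000, -0.17040000)
τ = I·(Δω/dt) + ω₀×(Iω₀) = (0.1200, 0.0600, -0.0600)

τ = (0.1200, 0.0600, -0.0600)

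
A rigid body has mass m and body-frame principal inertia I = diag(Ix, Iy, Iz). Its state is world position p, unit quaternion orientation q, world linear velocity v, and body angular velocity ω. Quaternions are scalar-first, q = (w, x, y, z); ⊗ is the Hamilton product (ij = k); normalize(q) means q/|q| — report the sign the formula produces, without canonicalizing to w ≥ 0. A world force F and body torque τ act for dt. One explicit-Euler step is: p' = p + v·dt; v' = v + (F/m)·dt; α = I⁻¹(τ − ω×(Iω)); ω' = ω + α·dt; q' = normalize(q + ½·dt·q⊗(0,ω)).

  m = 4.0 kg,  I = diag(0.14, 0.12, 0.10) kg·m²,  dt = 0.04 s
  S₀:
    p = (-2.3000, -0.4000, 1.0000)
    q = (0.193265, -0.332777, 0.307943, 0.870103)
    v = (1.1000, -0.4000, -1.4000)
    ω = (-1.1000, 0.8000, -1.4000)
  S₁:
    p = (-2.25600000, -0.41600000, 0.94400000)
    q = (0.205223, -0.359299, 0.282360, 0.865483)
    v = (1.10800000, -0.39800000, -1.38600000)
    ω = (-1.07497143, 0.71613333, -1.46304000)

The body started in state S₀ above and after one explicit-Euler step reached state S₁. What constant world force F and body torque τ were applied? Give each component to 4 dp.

v₁ − v₀ = (0.00800000, 0.00200000, 0.01400000)
m·(v₁−v₀)/dt = (0.8000, 0.2000, 1.4000)
Δω = ω₁−ω₀ = (0.02502857, -0.08386667, -0.06304000)
gyro term ω₀×Iω₀ = (0.0224, 0.0616, 0.0176)
I·α + gyro = (0.1100, -0.1900, -0.1400)

F = (0.8000, 0.2000, 1.4000)
τ = (0.1100, -0.1900, -0.1400)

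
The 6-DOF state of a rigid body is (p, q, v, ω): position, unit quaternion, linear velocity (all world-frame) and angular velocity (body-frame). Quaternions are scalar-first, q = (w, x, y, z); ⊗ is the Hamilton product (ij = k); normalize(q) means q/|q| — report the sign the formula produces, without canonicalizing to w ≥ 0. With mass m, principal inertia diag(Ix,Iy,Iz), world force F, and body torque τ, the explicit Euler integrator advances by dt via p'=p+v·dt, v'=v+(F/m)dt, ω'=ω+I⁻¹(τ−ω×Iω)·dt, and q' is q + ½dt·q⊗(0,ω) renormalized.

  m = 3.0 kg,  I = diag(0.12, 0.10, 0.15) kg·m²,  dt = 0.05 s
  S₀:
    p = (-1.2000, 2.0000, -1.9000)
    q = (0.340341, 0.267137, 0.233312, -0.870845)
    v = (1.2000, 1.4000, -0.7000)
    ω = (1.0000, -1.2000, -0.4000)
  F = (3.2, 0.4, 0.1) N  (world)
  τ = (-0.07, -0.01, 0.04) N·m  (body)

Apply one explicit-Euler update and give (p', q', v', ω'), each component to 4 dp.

p' = (-1.1400, 2.0700, -1.9350)
q' = (0.3317, 0.2470, 0.2038, -0.8874)
v' = (1.2533, 1.4067, -0.6983)
ω' = (0.9608, -1.2110, -0.3947)

(τ − ω×Iω)/I = (-0.7833, -0.2200, 0.1067)
ω' = ω + α·dt = (0.9608, -1.2110, -0.3947)
Hamilton product q⊗(0,ω) = (-0.3355006, -0.7979978, -1.1723994, -0.6900128)
q + ½dt·q⊗(0,ω), renormalized = (0.3317, 0.2470, 0.2038, -0.8874)
p + v·dt = (-1.1400, 2.0700, -1.9350)
v' = v + a·dt = (1.2533, 1.4067, -0.6983)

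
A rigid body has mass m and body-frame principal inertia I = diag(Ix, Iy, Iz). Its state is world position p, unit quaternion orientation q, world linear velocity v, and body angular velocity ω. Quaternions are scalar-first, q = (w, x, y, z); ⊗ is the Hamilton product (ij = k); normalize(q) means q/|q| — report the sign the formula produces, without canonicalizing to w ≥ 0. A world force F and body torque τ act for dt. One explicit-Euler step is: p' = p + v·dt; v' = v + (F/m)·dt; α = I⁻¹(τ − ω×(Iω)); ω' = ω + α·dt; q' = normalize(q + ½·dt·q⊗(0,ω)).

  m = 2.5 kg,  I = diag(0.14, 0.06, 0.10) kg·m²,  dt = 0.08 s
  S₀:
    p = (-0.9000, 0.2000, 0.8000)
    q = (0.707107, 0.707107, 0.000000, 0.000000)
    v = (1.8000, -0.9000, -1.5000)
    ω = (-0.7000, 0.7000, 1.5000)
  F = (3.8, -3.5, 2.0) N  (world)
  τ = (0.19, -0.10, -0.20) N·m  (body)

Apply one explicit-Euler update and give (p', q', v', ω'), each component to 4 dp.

a = F/m = (1.5200, -1.4000, 0.8000)
p' = p + v·dt = (-0.7560, 0.1280, 0.6800)
v' = v + a·dt = (1.9216, -1.0120, -1.4360)
precession coupling ω×(Iω) = (0.0420, -0.0420, 0.0392)
angular accel α = (1.0571, -0.9667, -2.3920)
ω + α·dt = (-0.6154, 0.6227, 1.3086)
Hamilton product q⊗(0,ω) = (0.4949749, -0.4949749, -0.5656856, 1.5556354)
q' = normalize(q + ½dt·q⊗(0,ω)) = (0.7250, 0.6855, -0.0226, 0.0621)

p' = (-0.7560, 0.1280, 0.6800)
q' = (0.7250, 0.6855, -0.0226, 0.0621)
v' = (1.9216, -1.0120, -1.4360)
ω' = (-0.6154, 0.6227, 1.3086)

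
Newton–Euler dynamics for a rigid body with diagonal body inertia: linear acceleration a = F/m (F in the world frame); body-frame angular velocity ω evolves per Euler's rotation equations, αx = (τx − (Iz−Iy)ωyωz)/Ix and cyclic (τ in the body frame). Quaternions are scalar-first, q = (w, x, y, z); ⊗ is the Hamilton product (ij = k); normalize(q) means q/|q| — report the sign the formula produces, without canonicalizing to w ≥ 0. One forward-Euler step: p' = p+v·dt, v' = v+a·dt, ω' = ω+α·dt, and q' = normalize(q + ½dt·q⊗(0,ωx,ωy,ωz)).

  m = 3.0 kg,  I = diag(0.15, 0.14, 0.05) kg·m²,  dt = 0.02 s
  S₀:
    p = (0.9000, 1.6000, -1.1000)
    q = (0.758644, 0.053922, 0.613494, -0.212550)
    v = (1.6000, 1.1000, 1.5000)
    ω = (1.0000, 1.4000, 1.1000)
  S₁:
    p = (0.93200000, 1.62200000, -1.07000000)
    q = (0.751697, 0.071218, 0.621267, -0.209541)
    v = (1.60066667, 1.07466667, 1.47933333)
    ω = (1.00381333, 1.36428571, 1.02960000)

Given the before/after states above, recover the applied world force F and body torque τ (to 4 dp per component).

F = (0.1000, -3.8000, -3.1000)
τ = (-0.1100, -0.1400, -0.1900)

Δω = ω₁−ω₀ = (0.00381333, -0.03571429, -0.07040000)
τ = I·(Δω/dt) + ω₀×(Iω₀) = (-0.1100, -0.1400, -0.1900)
velocity change Δv = (0.00066667, -0.02533333, -0.02066667)
F = m·Δv/dt = (0.1000, -3.8000, -3.1000)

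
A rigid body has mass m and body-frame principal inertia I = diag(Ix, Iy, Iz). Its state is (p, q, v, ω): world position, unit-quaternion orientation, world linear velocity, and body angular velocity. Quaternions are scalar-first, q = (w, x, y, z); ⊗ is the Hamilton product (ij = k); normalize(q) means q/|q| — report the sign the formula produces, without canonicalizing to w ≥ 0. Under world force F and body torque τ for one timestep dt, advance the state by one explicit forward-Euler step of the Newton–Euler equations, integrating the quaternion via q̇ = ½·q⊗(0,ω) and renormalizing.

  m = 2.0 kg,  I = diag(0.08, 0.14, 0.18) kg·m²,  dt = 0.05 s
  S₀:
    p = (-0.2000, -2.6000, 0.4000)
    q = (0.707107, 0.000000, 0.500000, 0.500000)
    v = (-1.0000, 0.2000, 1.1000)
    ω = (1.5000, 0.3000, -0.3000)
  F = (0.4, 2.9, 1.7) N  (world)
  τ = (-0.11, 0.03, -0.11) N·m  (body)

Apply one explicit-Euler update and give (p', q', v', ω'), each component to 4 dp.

p' = (-0.2500, -2.5900, 0.4550)
q' = (0.7066, 0.0190, 0.5237, 0.4756)
v' = (-0.9900, 0.2725, 1.1425)
ω' = (1.4335, 0.2946, -0.3381)

new position p' = (-0.2500, -2.5900, 0.4550)
v' = v + a·dt = (-0.9900, 0.2725, 1.1425)
α = I⁻¹(τ − ω×Iω) = (-1.3300, -0.1071, -0.7611)
ω' = ω + α·dt = (1.4335, 0.2946, -0.3381)
2q̇ = q⊗(0,ω) = (0.0000000, 0.7606605, 0.9621321, -0.9621321)
q + ½dt·q⊗(0,ω), renormalized = (0.7066, 0.0190, 0.5237, 0.4756)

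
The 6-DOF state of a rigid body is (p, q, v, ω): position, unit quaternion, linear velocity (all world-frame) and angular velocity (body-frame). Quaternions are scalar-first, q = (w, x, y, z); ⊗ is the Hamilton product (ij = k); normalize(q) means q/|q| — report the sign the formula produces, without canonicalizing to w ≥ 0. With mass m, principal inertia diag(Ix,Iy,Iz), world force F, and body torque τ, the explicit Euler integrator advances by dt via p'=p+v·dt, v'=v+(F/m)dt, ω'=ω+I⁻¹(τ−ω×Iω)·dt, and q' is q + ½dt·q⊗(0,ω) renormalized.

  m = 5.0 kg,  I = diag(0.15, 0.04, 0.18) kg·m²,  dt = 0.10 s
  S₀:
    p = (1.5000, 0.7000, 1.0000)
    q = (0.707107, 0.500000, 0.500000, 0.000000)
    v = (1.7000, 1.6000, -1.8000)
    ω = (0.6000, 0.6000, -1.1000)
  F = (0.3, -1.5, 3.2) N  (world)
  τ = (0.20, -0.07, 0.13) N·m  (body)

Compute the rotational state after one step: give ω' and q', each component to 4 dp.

gyro term ω×Iω = (-0.0924, 0.0198, -0.0396)
angular accel α = (1.9493, -2.2450, 0.9422)
ω' = ω + α·dt = (0.7949, 0.3755, -1.0058)
q⊗(0,ω) = (-0.6000000, -0.1257358, 0.9742642, -0.7778177)
updated quaternion q' = (0.6755, 0.4925, 0.5474, -0.0388)

ω' = (0.7949, 0.3755, -1.0058)
q' = (0.6755, 0.4925, 0.5474, -0.0388)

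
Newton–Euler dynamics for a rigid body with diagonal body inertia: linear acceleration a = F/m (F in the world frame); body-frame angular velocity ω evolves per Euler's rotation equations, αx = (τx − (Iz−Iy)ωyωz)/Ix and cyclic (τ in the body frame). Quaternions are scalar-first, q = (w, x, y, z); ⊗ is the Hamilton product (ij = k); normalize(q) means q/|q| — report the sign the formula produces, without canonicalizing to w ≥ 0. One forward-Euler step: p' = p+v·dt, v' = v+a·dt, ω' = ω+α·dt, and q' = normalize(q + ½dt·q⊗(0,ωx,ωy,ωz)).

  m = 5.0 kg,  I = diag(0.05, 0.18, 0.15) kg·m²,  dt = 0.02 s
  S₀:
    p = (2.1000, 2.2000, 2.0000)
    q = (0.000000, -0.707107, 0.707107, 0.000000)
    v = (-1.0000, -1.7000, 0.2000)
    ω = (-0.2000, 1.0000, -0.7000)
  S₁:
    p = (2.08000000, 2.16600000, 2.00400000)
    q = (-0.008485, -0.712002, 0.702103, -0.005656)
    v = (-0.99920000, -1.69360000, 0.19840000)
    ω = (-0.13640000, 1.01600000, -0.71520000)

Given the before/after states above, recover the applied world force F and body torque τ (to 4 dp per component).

Δv = v₁−v₀ = (0.00080000, 0.00640000, -0.00160000)
applied force F = (0.2000, 1.6000, -0.4000)
rate change Δω = (0.06360000, 0.01600000, -0.01520000)
gyro term ω₀×Iω₀ = (0.0210, -0.0140, -0.0260)
I·α + gyro = (0.1800, 0.1300, -0.1400)

F = (0.2000, 1.6000, -0.4000)
τ = (0.1800, 0.1300, -0.1400)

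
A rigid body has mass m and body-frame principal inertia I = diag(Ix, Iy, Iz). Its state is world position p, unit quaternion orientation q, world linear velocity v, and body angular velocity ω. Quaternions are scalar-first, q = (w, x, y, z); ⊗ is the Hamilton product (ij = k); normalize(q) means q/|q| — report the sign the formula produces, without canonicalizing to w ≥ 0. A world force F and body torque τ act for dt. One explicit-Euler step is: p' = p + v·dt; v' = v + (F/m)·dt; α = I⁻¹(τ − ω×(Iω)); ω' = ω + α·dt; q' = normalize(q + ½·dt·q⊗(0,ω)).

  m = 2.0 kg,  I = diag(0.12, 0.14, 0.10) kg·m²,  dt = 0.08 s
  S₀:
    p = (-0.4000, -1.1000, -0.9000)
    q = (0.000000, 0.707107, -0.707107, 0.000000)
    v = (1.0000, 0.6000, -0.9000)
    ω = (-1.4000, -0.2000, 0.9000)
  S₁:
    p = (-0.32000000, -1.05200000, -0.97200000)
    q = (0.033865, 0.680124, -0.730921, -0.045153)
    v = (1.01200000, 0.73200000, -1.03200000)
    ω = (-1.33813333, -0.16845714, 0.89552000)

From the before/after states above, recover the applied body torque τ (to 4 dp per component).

Δω = ω₁−ω₀ = (0.06186667, 0.03154286, -0.00448000)
gyro term ω₀×Iω₀ = (0.0072, -0.0252, 0.0056)
τ = I·(Δω/dt) + ω₀×(Iω₀) = (0.1000, 0.0300, 0.0000)

τ = (0.1000, 0.0300, 0.0000)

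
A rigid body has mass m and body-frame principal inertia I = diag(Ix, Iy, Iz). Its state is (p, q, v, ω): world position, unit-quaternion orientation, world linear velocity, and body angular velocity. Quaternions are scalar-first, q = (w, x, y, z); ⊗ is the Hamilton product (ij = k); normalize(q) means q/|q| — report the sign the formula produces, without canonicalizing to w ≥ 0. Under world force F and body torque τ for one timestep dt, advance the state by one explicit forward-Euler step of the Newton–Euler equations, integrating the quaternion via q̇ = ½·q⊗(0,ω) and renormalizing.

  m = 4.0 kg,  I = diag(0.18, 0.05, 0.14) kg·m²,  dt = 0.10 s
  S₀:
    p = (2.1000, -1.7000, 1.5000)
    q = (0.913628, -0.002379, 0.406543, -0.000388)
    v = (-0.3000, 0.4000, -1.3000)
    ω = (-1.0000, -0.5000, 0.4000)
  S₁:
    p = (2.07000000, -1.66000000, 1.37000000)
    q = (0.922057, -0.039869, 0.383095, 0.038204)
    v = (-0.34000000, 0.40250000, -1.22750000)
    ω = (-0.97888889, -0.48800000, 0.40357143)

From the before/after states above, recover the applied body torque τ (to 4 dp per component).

τ = (0.0200, -0.0100, -0.0600)

rate change Δω = (0.02111111, 0.01200000, 0.00357143)
τ = I·(Δω/dt) + ω₀×(Iω₀) = (0.0200, -0.0100, -0.0600)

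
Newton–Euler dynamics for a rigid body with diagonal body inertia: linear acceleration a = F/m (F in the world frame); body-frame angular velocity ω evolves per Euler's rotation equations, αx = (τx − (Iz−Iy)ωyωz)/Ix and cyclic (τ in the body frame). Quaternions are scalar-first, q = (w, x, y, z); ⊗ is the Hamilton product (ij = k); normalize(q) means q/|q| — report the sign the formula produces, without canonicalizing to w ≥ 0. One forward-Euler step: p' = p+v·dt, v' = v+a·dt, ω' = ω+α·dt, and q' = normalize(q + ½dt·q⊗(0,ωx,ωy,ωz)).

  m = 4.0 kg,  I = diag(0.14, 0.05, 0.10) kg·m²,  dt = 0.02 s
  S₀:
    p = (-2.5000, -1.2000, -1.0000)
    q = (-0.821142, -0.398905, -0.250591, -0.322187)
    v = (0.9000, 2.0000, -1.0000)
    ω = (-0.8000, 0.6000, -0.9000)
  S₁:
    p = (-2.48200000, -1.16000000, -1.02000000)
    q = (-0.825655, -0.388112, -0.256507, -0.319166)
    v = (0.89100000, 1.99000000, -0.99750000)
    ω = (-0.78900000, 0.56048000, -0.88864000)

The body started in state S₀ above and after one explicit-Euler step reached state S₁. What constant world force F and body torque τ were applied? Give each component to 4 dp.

Δv = v₁−v₀ = (-0.00900000, -0.01000000, 0.00250000)
F = m·Δv/dt = (-1.8000, -2.0000, 0.5000)
Δω = ω₁−ω₀ = (0.01100000, -0.03952000, 0.01136000)
ω₀×(Iω₀) = (-0.0270, 0.0288, 0.0432)
τ = I·(Δω/dt) + ω₀×(Iω₀) = (0.0500, -0.0700, 0.1000)

F = (-1.8000, -2.0000, 0.5000)
τ = (0.0500, -0.0700, 0.1000)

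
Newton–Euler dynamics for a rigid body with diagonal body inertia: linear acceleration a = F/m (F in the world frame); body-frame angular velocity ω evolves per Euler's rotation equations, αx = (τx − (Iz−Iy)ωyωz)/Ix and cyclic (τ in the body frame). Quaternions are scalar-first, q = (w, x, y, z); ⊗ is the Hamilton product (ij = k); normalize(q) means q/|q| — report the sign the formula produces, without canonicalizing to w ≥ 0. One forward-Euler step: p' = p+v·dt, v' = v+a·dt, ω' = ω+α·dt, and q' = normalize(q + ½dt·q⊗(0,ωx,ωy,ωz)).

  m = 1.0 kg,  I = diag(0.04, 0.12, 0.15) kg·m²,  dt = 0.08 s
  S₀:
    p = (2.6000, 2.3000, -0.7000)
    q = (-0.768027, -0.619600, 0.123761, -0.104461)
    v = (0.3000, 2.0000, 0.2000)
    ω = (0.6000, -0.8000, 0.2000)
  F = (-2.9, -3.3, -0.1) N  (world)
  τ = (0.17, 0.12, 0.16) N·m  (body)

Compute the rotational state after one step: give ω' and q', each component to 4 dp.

ω' = (0.9496, -0.7112, 0.3058)
q' = (-0.7477, -0.6399, 0.1507, -0.0937)

gyro term ω×Iω = (-0.0048, -0.0132, -0.0384)
(τ − ω×Iω)/I = (4.3700, 1.1100, 1.3227)
ω + α·dt = (0.9496, -0.7112, 0.3058)
q⊗(0,ω) = (0.4916610, -0.5196328, 0.6756650, 0.2678180)
q' = normalize(q + ½dt·q⊗(0,ω)) = (-0.7477, -0.6399, 0.1507, -0.0937)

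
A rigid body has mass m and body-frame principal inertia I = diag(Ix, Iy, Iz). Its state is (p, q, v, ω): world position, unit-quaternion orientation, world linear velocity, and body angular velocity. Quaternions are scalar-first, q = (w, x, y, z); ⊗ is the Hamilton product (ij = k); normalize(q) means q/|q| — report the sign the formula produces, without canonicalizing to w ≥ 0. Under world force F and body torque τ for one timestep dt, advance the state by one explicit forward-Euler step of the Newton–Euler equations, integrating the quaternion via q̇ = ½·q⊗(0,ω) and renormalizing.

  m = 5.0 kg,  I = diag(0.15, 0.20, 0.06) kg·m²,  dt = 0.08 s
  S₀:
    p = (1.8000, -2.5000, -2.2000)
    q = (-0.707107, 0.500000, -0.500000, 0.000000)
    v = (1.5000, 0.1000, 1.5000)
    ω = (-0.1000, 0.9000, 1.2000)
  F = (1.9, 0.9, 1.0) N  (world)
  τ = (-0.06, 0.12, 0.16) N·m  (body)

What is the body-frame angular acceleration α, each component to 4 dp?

α = (0.6080, 0.6540, 2.7417)

gyro term ω×Iω = (-0.1512, -0.0108, -0.0045)
α = I⁻¹(τ − ω×Iω) = (0.6080, 0.6540, 2.7417)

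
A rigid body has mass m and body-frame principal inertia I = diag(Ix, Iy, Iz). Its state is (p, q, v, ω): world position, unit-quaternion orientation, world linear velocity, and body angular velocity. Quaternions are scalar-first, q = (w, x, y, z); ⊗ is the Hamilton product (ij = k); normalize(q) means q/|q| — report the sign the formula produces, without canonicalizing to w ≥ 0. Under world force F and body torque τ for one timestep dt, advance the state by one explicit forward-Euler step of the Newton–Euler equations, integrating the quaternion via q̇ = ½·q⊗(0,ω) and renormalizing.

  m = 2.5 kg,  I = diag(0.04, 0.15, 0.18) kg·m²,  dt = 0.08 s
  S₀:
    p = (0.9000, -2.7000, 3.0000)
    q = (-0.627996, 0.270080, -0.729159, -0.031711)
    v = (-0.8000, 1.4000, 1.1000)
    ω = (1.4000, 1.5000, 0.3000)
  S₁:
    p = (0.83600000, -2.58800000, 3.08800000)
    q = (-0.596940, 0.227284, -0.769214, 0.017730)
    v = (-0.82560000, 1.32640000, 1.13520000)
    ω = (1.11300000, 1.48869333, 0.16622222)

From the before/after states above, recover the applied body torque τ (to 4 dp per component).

rate change Δω = (-0.28700000, -0.01130667, -0.13377778)
ω₀×(Iω₀) = (0.0135, -0.0588, 0.2310)
τ = I·(Δω/dt) + ω₀×(Iω₀) = (-0.1300, -0.0800, -0.0700)

τ = (-0.1300, -0.0800, -0.0700)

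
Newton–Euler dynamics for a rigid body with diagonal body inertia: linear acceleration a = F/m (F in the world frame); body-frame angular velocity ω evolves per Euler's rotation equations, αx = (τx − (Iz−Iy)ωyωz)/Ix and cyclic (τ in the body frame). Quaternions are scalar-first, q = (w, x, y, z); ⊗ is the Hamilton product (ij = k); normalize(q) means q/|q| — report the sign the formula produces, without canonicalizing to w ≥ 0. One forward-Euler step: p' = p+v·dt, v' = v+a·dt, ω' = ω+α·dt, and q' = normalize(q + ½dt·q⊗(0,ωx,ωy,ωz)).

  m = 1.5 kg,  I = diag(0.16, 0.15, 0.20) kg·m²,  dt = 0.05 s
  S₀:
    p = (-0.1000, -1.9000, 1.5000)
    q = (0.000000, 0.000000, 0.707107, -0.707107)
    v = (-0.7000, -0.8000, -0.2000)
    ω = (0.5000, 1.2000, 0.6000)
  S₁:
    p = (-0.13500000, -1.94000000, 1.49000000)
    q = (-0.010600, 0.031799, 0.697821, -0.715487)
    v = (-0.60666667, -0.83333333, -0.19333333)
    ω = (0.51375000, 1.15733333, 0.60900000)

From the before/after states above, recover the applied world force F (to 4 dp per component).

Δv = v₁−v₀ = (0.09333333, -0.03333333, 0.00666667)
F = m·Δv/dt = (2.8000, -1.0000, 0.2000)

F = (2.8000, -1.0000, 0.2000)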